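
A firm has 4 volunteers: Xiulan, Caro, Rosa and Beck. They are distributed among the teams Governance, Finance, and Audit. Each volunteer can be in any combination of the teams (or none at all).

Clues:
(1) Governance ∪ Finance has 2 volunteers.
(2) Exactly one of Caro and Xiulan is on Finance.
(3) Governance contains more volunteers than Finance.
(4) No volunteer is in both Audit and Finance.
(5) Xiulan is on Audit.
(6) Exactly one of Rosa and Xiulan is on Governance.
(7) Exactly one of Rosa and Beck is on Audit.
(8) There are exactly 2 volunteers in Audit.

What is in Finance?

Finance = {Caro}

From (5): Xiulan ∈ Audit.
(4) (disjoint): Xiulan ∉ Finance.
(2) (exactly one): Caro ∈ Finance.
(4) (disjoint): Caro ∉ Audit.
Suppose Rosa ∈ Finance: no assignment then satisfies all the clues, so Rosa ∉ Finance.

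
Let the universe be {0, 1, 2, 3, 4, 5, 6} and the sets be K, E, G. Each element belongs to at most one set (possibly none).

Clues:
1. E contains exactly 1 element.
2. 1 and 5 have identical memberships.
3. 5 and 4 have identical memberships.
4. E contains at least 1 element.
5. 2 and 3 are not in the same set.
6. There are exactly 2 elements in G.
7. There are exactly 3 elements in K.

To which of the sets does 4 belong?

4: K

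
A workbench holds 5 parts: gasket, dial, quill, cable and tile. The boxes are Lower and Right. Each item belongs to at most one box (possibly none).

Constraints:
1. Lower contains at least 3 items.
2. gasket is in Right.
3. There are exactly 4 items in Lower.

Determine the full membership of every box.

Lower = {cable, dial, quill, tile}; Right = {gasket}

From (2): gasket ∈ Right.
(3): only 4 candidates remain for Lower, so all are in.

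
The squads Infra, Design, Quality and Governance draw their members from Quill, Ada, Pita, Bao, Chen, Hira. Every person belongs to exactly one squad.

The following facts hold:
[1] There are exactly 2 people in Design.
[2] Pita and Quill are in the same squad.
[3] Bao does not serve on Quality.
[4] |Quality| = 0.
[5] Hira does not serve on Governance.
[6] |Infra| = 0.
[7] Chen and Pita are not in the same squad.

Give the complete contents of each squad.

Infra = {}; Design = {Chen, Hira}; Quality = {}; Governance = {Ada, Bao, Pita, Quill}

From (3): Bao ∉ Quality.
From (5): Hira ∉ Governance.
(4): Quality already has 0, so the rest are out.
(6): Infra already has 0, so the rest are out.
Only one squad left: Hira ∈ Design.
Suppose Quill ∈ Design: no assignment then satisfies all the clues, so Quill ∉ Design.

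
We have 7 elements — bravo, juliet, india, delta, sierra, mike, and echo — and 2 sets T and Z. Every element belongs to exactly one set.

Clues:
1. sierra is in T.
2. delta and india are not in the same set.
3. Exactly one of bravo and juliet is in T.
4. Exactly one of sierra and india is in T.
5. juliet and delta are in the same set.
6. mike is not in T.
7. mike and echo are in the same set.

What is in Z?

From (1): sierra ∈ T.
From (6): mike ∉ T.
(4) (exactly one): india ∉ T.
(7): echo matches mike: echo ∉ T.
Only one set left: india ∈ Z.
Only one set left: mike ∈ Z.
Only one set left: echo ∈ Z.
(2): delta ∉ Z.
(5): juliet matches delta: juliet ∉ Z.
Only one set left: juliet ∈ T.
Only one set left: delta ∈ T.
Only one set left: bravo ∈ Z.

Z = {bravo, echo, india, mike}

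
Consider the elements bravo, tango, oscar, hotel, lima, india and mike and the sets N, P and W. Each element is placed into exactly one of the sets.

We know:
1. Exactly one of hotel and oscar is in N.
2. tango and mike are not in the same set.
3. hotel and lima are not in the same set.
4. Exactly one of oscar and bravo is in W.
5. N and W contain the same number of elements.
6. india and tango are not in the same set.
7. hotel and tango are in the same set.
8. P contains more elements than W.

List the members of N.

N = {hotel, tango}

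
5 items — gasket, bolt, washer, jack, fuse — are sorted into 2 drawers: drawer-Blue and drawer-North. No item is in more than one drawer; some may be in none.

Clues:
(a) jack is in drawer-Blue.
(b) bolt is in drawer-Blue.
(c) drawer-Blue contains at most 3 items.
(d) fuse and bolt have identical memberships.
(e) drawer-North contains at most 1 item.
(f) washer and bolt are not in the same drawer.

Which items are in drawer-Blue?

drawer-Blue = {bolt, fuse, jack}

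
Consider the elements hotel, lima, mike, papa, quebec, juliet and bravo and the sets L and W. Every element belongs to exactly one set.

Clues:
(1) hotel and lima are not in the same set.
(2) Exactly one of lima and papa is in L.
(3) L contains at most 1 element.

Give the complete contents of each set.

L = {lima}; W = {bravo, hotel, juliet, mike, papa, quebec}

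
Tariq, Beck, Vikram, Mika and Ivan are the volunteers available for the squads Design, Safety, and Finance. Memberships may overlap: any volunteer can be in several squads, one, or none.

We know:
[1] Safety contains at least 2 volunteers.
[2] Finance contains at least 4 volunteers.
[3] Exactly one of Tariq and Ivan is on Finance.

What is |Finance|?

4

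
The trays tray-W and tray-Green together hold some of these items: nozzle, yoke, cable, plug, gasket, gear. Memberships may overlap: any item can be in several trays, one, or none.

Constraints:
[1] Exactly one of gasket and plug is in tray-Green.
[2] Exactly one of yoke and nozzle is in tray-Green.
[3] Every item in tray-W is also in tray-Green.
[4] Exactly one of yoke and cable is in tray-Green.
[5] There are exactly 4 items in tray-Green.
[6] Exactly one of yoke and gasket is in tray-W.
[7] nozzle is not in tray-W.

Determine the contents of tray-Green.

tray-Green = {cable, gasket, gear, nozzle}

From (7): nozzle ∉ tray-W.
Suppose nozzle ∉ tray-Green: no assignment then satisfies all the clues, so nozzle ∈ tray-Green.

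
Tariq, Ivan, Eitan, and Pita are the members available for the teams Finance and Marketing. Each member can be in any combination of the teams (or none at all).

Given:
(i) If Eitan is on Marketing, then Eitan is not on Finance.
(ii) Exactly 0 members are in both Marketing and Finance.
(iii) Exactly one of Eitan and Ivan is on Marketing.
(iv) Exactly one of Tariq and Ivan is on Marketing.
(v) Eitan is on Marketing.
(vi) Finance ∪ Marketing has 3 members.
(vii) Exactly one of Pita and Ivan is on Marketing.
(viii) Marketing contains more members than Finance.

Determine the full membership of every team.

Finance = {}; Marketing = {Eitan, Pita, Tariq}

From (v): Eitan ∈ Marketing.
(i): Eitan ∉ Finance.
(iii) (exactly one): Ivan ∉ Marketing.
(iv) (exactly one): Tariq ∈ Marketing.
(vii) (exactly one): Pita ∈ Marketing.
Suppose Tariq ∈ Finance: no assignment then satisfies all the clues, so Tariq ∉ Finance.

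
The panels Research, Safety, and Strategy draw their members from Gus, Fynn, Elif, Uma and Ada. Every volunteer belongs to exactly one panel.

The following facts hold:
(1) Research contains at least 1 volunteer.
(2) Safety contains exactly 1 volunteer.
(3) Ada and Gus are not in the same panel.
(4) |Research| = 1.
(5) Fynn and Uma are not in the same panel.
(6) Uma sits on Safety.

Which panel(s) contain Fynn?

Fynn: Strategy

From (6): Uma ∈ Safety.
(2): Safety already has 1, so the rest are out.
Suppose Fynn ∈ Research: no assignment then satisfies all the clues, so Fynn ∉ Research.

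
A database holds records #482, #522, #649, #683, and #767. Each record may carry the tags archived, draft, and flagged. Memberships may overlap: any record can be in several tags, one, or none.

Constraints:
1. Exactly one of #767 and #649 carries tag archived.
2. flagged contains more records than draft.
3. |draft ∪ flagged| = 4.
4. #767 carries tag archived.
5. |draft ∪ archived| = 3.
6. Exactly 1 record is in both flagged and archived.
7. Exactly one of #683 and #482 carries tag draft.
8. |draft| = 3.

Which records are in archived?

archived = {#767}

From (4): #767 ∈ archived.
(1) (exactly one): #649 ∉ archived.
Suppose #482 ∈ archived: no assignment then satisfies all the clues, so #482 ∉ archived.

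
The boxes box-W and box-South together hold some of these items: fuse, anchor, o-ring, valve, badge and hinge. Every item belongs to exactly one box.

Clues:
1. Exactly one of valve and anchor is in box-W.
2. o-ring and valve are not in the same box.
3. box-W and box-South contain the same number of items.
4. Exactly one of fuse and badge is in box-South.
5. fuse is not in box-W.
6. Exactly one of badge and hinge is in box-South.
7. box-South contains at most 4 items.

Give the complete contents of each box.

box-W = {anchor, badge, o-ring}; box-South = {fuse, hinge, valve}

From (5): fuse ∉ box-W.
Only one box left: fuse ∈ box-South.
(4) (exactly one): badge ∉ box-South.
(6) (exactly one): hinge ∈ box-South.
Only one box left: badge ∈ box-W.
Suppose anchor ∉ box-W: no assignment then satisfies all the clues, so anchor ∈ box-W.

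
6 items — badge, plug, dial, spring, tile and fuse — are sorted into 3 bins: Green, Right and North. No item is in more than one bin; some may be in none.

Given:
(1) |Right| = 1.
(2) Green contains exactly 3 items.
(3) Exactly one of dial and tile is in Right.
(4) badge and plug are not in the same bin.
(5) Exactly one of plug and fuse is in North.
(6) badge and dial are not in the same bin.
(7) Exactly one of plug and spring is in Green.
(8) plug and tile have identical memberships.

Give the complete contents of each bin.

Green = {badge, fuse, spring}; Right = {dial}; North = {plug, tile}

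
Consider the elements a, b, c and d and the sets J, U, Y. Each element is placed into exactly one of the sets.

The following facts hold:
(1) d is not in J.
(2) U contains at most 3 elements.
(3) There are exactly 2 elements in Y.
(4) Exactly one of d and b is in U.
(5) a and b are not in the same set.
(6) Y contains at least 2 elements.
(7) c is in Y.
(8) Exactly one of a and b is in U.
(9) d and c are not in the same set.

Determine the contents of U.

U = {a, d}

From (1): d ∉ J.
From (7): c ∈ Y.
(9): d ∉ Y.
Only one set left: d ∈ U.
(4) (exactly one): b ∉ U.
(8) (exactly one): a ∈ U.
(3): only 2 candidates remain for Y, so all are in.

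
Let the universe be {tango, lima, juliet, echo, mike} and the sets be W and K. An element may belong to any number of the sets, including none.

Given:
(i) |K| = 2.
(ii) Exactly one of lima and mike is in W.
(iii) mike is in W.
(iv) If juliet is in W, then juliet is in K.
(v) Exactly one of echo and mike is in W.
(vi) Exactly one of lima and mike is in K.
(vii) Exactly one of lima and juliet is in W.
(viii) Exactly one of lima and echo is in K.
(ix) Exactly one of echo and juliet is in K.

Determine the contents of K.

From (iii): mike ∈ W.
(ii) (exactly one): lima ∉ W.
(v) (exactly one): echo ∉ W.
(vii) (exactly one): juliet ∈ W.
(iv): juliet ∈ K.
(ix) (exactly one): echo ∉ K.
(viii) (exactly one): lima ∈ K.
(i): K already has 2, so the rest are out.

K = {juliet, lima}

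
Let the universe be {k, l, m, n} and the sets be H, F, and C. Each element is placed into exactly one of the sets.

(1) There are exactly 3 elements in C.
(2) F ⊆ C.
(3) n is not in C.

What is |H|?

1

From (3): n ∉ C.
(1): only 3 candidates remain for C, so all are in.
(2) contrapositive: n ∉ F.
Only one set left: n ∈ H.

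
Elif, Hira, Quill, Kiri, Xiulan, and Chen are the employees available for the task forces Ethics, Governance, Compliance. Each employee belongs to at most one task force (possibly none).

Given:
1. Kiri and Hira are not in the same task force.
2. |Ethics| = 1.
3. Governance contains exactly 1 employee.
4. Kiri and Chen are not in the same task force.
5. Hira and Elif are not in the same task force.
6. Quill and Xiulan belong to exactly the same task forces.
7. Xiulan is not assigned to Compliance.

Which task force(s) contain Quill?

Quill: none

From (7): Xiulan ∉ Compliance.
(6): Quill matches Xiulan: Quill ∉ Compliance.
Suppose Quill ∈ Ethics: no assignment then satisfies all the clues, so Quill ∉ Ethics.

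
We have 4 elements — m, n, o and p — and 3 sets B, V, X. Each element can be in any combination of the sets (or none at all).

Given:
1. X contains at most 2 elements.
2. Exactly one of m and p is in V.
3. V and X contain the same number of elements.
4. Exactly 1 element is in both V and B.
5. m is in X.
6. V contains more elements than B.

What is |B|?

1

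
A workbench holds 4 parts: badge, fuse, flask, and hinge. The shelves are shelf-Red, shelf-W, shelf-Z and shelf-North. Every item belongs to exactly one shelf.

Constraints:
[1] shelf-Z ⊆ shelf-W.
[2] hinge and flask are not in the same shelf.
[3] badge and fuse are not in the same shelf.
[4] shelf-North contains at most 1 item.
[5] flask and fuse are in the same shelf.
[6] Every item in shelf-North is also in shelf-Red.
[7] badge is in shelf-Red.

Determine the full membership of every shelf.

shelf-Red = {badge, hinge}; shelf-W = {flask, fuse}; shelf-Z = {}; shelf-North = {}

From (7): badge ∈ shelf-Red.
(3): fuse ∉ shelf-Red.
(5): flask matches fuse: flask ∉ shelf-Red.
(6) contrapositive: fuse ∉ shelf-North.
(6) contrapositive: flask ∉ shelf-North.
Suppose fuse ∉ shelf-W: no assignment then satisfies all the clues, so fuse ∈ shelf-W.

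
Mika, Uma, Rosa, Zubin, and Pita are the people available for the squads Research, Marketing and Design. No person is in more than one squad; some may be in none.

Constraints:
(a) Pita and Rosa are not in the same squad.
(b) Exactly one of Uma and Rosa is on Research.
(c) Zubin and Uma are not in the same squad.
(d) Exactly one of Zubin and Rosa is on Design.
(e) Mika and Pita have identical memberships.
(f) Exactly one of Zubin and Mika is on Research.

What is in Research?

Research = {Mika, Pita, Uma}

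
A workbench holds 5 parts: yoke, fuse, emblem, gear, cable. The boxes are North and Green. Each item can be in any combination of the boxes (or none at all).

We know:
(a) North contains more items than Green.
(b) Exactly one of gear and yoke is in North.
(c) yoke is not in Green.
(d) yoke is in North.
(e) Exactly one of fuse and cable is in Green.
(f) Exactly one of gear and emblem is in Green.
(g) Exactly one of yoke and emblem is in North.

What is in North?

North = {cable, fuse, yoke}

From (c): yoke ∉ Green.
From (d): yoke ∈ North.
(b) (exactly one): gear ∉ North.
(g) (exactly one): emblem ∉ North.
Suppose fuse ∉ North: no assignment then satisfies all the clues, so fuse ∈ North.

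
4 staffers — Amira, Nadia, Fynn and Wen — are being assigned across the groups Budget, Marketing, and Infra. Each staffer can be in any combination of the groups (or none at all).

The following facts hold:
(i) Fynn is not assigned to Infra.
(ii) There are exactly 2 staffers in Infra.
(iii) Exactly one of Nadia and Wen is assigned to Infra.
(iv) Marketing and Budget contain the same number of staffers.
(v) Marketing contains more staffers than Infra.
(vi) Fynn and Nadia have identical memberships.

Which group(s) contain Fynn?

Fynn: Budget, Marketing

From (i): Fynn ∉ Infra.
(vi): Nadia matches Fynn: Nadia ∉ Infra.
(ii): only 2 candidates remain for Infra, so all are in.
Suppose Fynn ∉ Budget: no assignment then satisfies all the clues, so Fynn ∈ Budget.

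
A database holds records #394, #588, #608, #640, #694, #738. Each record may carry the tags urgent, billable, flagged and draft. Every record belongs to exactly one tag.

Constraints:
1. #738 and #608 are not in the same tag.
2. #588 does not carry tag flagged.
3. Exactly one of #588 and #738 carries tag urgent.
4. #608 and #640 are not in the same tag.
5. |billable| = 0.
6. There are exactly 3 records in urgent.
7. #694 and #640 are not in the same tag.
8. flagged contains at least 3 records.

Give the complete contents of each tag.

urgent = {#588, #608, #694}; billable = {}; flagged = {#394, #640, #738}; draft = {}

From (2): #588 ∉ flagged.
(5): billable already has 0, so the rest are out.
Suppose #394 ∈ urgent: no assignment then satisfies all the clues, so #394 ∉ urgent.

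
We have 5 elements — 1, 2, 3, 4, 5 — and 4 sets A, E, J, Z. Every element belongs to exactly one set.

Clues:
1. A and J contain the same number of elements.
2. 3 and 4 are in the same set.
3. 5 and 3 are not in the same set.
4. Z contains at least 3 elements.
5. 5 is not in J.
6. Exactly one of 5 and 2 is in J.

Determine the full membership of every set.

A = {5}; E = {}; J = {2}; Z = {1, 3, 4}

From (5): 5 ∉ J.
(6) (exactly one): 2 ∈ J.
Suppose 1 ∈ A: no assignment then satisfies all the clues, so 1 ∉ A.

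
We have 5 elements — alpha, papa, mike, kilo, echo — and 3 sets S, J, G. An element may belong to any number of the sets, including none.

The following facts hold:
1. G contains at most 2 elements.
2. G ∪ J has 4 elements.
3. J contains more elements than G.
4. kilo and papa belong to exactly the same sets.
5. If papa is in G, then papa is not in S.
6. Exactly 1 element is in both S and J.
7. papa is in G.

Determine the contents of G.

G = {kilo, papa}

From (7): papa ∈ G.
(4): kilo matches papa: kilo ∈ G.
(5): papa ∉ S.
(1): G already has 2, so the rest are out.
(4): kilo matches papa: kilo ∉ S.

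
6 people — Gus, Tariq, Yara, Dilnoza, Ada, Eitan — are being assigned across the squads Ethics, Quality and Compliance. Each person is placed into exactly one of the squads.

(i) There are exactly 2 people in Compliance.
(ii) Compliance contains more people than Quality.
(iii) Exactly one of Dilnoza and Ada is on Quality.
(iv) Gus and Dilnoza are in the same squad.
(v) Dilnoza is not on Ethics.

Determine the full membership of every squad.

Ethics = {Eitan, Tariq, Yara}; Quality = {Ada}; Compliance = {Dilnoza, Gus}

From (v): Dilnoza ∉ Ethics.
(iv): Gus matches Dilnoza: Gus ∉ Ethics.
Suppose Gus ∈ Quality: no assignment then satisfies all the clues, so Gus ∉ Quality.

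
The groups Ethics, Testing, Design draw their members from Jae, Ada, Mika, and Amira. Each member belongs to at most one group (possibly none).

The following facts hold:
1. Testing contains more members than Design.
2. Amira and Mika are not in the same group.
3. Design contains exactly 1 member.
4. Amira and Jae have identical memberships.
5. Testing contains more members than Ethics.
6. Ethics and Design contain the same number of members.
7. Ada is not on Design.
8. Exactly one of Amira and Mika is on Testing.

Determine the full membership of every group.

From (7): Ada ∉ Design.
Suppose Jae ∈ Ethics: no assignment then satisfies all the clues, so Jae ∉ Ethics.

Ethics = {Ada}; Testing = {Amira, Jae}; Design = {Mika}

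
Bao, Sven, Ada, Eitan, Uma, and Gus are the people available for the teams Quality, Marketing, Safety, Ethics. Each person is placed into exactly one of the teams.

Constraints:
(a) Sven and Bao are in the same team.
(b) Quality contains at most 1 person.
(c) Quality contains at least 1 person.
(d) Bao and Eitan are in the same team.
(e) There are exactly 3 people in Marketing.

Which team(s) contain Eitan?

Eitan: Marketing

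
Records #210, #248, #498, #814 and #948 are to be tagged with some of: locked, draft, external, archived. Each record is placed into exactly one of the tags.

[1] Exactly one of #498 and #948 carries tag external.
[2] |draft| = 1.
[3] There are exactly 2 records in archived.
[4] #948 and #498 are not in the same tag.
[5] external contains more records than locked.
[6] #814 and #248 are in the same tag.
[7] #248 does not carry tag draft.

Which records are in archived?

archived = {#248, #814}

From (7): #248 ∉ draft.
(6): #814 matches #248: #814 ∉ draft.
Suppose #210 ∈ archived: no assignment then satisfies all the clues, so #210 ∉ archived.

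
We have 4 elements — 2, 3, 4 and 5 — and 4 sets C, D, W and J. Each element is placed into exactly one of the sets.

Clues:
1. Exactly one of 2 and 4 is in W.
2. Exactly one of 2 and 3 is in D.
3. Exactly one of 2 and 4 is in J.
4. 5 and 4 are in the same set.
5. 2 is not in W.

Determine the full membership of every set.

C = {}; D = {3}; W = {4, 5}; J = {2}

From (5): 2 ∉ W.
(1) (exactly one): 4 ∈ W.
(3) (exactly one): 2 ∈ J.
(4): 5 matches 4: 5 ∉ C.
(4): 5 matches 4: 5 ∉ D.
(4): 5 matches 4: 5 ∈ W.
(2) (exactly one): 3 ∈ D.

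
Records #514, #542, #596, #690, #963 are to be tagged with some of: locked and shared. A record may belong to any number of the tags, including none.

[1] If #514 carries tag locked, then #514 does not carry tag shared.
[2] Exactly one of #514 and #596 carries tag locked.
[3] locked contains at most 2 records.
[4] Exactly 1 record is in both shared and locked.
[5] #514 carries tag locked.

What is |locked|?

2

From (5): #514 ∈ locked.
(1): #514 ∉ shared.
(2) (exactly one): #596 ∉ locked.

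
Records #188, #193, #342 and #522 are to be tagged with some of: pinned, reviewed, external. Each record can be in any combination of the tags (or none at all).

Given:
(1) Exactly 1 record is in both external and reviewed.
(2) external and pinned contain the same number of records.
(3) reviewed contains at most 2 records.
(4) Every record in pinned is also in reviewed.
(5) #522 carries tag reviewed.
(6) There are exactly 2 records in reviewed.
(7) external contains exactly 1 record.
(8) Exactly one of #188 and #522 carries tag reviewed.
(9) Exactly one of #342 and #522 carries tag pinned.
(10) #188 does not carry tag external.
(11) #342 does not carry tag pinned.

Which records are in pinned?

From (5): #522 ∈ reviewed.
From (10): #188 ∉ external.
From (11): #342 ∉ pinned.
(8) (exactly one): #188 ∉ reviewed.
(9) (exactly one): #522 ∈ pinned.
(4) contrapositive: #188 ∉ pinned.
Suppose #193 ∈ pinned: no assignment then satisfies all the clues, so #193 ∉ pinned.

pinned = {#522}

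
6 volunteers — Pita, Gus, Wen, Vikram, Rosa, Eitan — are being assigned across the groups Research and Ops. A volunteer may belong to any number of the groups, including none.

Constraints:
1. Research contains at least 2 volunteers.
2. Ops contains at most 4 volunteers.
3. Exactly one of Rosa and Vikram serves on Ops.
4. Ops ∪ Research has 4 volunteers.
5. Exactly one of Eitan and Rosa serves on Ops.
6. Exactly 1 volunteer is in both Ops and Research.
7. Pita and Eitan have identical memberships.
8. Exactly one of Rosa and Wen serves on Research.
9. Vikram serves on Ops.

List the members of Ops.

Ops = {Eitan, Pita, Vikram}

From (9): Vikram ∈ Ops.
(3) (exactly one): Rosa ∉ Ops.
(5) (exactly one): Eitan ∈ Ops.
(7): Pita matches Eitan: Pita ∈ Ops.
Suppose Gus ∈ Ops: no assignment then satisfies all the clues, so Gus ∉ Ops.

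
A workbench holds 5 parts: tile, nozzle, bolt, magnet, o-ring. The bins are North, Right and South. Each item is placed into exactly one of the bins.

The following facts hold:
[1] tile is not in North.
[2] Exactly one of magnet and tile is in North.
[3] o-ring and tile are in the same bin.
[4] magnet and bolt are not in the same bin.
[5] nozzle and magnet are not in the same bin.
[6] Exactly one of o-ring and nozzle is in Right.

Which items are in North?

North = {magnet}

From (1): tile ∉ North.
(2) (exactly one): magnet ∈ North.
(3): o-ring matches tile: o-ring ∉ North.
(4): bolt ∉ North.
(5): nozzle ∉ North.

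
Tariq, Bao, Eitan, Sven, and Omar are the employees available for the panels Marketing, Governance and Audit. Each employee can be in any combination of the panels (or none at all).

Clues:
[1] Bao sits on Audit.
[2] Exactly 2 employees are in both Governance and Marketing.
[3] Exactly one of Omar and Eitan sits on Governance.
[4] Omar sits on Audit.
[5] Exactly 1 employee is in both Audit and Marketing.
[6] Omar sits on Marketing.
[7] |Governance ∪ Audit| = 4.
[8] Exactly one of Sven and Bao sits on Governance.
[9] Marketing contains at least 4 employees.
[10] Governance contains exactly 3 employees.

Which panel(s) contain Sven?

Sven: Marketing

From (1): Bao ∈ Audit.
From (4): Omar ∈ Audit.
From (6): Omar ∈ Marketing.
Suppose Sven ∉ Marketing: no assignment then satisfies all the clues, so Sven ∈ Marketing.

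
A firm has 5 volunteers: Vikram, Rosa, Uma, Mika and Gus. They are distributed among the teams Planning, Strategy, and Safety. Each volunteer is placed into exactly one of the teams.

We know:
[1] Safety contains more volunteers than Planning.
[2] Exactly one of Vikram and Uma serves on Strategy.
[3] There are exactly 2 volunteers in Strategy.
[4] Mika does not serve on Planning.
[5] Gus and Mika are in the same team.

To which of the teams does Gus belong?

From (4): Mika ∉ Planning.
(5): Gus matches Mika: Gus ∉ Planning.
Suppose Gus ∈ Strategy: no assignment then satisfies all the clues, so Gus ∉ Strategy.

Gus: Safety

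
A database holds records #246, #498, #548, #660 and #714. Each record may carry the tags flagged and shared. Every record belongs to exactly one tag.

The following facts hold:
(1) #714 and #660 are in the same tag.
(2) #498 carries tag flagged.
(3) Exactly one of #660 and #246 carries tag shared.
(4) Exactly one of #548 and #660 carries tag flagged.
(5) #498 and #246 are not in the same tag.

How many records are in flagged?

3

From (2): #498 ∈ flagged.
(5): #246 ∉ flagged.
Only one tag left: #246 ∈ shared.
(3) (exactly one): #660 ∉ shared.
Only one tag left: #660 ∈ flagged.
(1): #714 matches #660: #714 ∈ flagged.
(4) (exactly one): #548 ∉ flagged.
Only one tag left: #548 ∈ shared.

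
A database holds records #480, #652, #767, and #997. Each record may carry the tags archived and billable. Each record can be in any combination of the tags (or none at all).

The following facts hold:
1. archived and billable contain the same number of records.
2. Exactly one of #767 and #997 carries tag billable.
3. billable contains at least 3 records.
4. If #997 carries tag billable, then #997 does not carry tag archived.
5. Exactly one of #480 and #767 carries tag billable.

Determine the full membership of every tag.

archived = {#480, #652, #767}; billable = {#480, #652, #997}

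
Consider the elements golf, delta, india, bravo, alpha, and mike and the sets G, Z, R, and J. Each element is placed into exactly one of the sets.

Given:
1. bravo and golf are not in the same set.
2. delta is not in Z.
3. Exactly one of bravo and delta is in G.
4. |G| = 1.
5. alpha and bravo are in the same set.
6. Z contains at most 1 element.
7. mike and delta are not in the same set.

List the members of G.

G = {delta}

From (2): delta ∉ Z.
Suppose golf ∈ G: no assignment then satisfies all the clues, so golf ∉ G.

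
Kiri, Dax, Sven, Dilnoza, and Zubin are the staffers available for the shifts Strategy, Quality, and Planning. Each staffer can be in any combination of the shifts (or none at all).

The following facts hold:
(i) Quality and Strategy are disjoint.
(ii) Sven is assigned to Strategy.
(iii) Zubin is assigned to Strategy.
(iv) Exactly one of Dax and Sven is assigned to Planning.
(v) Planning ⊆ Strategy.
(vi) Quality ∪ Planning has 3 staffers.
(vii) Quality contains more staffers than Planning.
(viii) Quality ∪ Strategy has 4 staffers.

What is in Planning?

Planning = {Sven}

From (ii): Sven ∈ Strategy.
From (iii): Zubin ∈ Strategy.
(i) (disjoint): Sven ∉ Quality.
(i) (disjoint): Zubin ∉ Quality.
Suppose Kiri ∈ Planning: no assignment then satisfies all the clues, so Kiri ∉ Planning.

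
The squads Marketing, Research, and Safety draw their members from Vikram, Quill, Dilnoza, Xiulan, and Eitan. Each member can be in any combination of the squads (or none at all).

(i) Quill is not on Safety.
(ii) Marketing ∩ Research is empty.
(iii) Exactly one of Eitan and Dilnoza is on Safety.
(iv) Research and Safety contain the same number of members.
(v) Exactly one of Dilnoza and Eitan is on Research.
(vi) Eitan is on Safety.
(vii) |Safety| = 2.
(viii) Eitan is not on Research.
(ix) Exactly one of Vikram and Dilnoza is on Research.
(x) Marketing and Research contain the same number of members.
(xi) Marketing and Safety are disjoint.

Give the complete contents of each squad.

Marketing = {Quill, Vikram}; Research = {Dilnoza, Xiulan}; Safety = {Eitan, Xiulan}

From (i): Quill ∉ Safety.
From (vi): Eitan ∈ Safety.
From (viii): Eitan ∉ Research.
(iii) (exactly one): Dilnoza ∉ Safety.
(v) (exactly one): Dilnoza ∈ Research.
(ix) (exactly one): Vikram ∉ Research.
(xi) (disjoint): Eitan ∉ Marketing.
(ii) (disjoint): Dilnoza ∉ Marketing.
Suppose Vikram ∉ Marketing: no assignment then satisfies all the clues, so Vikram ∈ Marketing.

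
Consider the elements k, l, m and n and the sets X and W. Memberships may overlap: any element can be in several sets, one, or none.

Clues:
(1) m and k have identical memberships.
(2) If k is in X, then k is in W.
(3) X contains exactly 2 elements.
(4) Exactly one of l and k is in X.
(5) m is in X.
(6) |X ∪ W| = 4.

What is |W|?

4

From (5): m ∈ X.
(1): k matches m: k ∈ X.
(2): k ∈ W.
(3): X already has 2, so the rest are out.
(1): m matches k: m ∈ W.
Suppose l ∉ W: no assignment then satisfies all the clues, so l ∈ W.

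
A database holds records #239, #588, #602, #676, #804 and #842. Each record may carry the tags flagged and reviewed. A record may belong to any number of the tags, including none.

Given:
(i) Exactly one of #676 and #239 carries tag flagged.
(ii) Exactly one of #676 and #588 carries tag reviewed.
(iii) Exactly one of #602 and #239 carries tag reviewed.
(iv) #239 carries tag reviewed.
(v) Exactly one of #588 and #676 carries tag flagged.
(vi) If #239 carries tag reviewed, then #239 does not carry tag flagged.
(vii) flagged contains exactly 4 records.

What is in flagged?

flagged = {#602, #676, #804, #842}

From (iv): #239 ∈ reviewed.
(iii) (exactly one): #602 ∉ reviewed.
(vi): #239 ∉ flagged.
(i) (exactly one): #676 ∈ flagged.
(v) (exactly one): #588 ∉ flagged.
(vii): only 4 candidates remain for flagged, so all are in.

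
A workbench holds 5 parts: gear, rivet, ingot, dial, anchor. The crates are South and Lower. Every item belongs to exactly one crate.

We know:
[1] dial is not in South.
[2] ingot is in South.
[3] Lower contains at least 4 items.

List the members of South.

From (1): dial ∉ South.
From (2): ingot ∈ South.
(3): only 4 candidates remain for Lower, so all are in.

South = {ingot}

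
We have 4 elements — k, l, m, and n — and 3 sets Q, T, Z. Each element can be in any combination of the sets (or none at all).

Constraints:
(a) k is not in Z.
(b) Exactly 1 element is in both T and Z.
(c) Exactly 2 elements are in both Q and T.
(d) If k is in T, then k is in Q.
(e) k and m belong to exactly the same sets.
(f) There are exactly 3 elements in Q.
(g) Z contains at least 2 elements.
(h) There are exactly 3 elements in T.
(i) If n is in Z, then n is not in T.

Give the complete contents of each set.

Q = {k, m, n}; T = {k, l, m}; Z = {l, n}

From (a): k ∉ Z.
(e): m matches k: m ∉ Z.
(g): only 2 candidates remain for Z, so all are in.
(i): n ∉ T.
(h): only 3 candidates remain for T, so all are in.
(d): k ∈ Q.
(e): m matches k: m ∈ Q.
Suppose l ∈ Q: no assignment then satisfies all the clues, so l ∉ Q.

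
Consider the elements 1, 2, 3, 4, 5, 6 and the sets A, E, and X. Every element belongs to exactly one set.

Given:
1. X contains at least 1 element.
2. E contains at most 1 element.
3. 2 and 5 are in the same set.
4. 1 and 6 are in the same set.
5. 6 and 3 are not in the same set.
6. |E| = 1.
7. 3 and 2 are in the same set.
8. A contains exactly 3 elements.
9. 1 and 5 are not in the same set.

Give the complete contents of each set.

A = {2, 3, 5}; E = {4}; X = {1, 6}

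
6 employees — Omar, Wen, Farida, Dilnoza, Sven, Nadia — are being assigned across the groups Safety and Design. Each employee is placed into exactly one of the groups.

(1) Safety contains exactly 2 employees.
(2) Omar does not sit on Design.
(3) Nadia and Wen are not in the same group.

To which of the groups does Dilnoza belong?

Dilnoza: Design

From (2): Omar ∉ Design.
Only one group left: Omar ∈ Safety.
Suppose Dilnoza ∈ Safety: no assignment then satisfies all the clues, so Dilnoza ∉ Safety.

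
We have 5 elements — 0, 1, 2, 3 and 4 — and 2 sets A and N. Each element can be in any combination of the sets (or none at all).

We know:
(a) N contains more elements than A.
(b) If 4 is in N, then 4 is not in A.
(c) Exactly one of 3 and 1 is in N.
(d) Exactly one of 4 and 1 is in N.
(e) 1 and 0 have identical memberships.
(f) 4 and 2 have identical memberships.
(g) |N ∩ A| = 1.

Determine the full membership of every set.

A = {3}; N = {2, 3, 4}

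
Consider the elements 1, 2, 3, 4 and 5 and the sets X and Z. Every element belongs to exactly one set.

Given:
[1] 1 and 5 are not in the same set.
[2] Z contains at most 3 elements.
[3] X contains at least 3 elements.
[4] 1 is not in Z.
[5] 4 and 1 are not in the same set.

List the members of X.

X = {1, 2, 3}

From (4): 1 ∉ Z.
Only one set left: 1 ∈ X.
(1): 5 ∉ X.
(5): 4 ∉ X.
Only one set left: 4 ∈ Z.
Only one set left: 5 ∈ Z.
(3): only 3 candidates remain for X, so all are in.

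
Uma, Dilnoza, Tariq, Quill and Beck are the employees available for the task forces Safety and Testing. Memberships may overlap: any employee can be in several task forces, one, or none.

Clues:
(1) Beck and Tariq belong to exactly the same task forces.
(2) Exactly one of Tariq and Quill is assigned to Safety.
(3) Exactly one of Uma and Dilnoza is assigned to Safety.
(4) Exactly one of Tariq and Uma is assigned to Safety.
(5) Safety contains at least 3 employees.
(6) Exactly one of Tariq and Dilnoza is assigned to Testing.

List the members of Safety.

Safety = {Beck, Dilnoza, Tariq}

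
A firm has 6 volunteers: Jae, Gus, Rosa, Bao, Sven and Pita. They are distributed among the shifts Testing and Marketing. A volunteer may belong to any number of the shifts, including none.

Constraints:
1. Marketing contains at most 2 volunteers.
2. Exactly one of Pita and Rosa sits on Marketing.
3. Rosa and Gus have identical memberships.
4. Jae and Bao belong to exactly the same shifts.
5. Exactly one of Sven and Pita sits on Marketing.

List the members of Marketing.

Marketing = {Pita}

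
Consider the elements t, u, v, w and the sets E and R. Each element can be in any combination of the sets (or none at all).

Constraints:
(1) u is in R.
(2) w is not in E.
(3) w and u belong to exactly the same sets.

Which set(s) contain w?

w: R

From (1): u ∈ R.
From (2): w ∉ E.
(3): u matches w: u ∉ E.
(3): w matches u: w ∈ R.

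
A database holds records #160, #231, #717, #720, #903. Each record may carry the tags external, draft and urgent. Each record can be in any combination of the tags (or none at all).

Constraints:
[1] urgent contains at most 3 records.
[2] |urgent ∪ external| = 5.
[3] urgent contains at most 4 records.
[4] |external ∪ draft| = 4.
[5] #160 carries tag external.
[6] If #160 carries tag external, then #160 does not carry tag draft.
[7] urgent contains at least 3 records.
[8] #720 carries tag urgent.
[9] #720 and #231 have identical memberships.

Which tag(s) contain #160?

#160: external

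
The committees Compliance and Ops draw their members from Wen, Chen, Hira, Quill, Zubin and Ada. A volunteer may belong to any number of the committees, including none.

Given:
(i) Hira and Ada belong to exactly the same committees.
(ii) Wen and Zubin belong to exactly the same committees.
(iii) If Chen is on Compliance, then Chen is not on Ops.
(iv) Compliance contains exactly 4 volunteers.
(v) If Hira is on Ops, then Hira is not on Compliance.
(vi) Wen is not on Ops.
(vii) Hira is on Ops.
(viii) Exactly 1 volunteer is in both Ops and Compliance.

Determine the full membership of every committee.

From (vi): Wen ∉ Ops.
From (vii): Hira ∈ Ops.
(i): Ada matches Hira: Ada ∈ Ops.
(ii): Zubin matches Wen: Zubin ∉ Ops.
(v): Hira ∉ Compliance.
(i): Ada matches Hira: Ada ∉ Compliance.
(iv): only 4 candidates remain for Compliance, so all are in.
(iii): Chen ∉ Ops.
Suppose Quill ∉ Ops: no assignment then satisfies all the clues, so Quill ∈ Ops.

Compliance = {Chen, Quill, Wen, Zubin}; Ops = {Ada, Hira, Quill}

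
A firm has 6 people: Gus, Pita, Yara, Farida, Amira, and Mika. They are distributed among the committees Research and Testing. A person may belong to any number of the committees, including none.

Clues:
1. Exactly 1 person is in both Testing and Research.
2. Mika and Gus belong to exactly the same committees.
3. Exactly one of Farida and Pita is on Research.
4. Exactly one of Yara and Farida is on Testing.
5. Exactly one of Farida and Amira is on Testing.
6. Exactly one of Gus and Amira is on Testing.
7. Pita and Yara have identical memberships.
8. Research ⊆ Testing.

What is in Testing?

Testing = {Farida, Gus, Mika}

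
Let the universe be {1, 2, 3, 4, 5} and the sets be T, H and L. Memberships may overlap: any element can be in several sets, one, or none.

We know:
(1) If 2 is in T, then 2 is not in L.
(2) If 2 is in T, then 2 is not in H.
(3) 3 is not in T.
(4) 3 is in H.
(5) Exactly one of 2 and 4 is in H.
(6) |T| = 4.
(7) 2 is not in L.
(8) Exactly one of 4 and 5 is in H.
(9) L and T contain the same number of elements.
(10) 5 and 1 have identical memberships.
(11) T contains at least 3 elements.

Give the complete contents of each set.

T = {1, 2, 4, 5}; H = {3, 4}; L = {1, 3, 4, 5}

From (3): 3 ∉ T.
From (4): 3 ∈ H.
From (7): 2 ∉ L.
(6): only 4 candidates remain for T, so all are in.
(2): 2 ∉ H.
(5) (exactly one): 4 ∈ H.
(8) (exactly one): 5 ∉ H.
(10): 1 matches 5: 1 ∉ H.
Suppose 1 ∉ L: no assignment then satisfies all the clues, so 1 ∈ L.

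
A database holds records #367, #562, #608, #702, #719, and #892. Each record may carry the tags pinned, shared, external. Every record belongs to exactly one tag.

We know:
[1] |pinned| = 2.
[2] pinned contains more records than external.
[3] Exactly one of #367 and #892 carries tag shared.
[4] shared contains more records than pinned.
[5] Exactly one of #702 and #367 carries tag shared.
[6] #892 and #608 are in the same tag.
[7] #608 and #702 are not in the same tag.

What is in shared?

shared = {#367, #562, #719}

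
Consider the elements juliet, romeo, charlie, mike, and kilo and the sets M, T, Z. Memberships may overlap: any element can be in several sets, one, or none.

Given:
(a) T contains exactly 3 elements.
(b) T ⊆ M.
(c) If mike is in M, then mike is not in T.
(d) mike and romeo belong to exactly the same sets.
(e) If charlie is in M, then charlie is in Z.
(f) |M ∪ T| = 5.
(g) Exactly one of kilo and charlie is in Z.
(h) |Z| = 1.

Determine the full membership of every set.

M = {charlie, juliet, kilo, mike, romeo}; T = {charlie, juliet, kilo}; Z = {charlie}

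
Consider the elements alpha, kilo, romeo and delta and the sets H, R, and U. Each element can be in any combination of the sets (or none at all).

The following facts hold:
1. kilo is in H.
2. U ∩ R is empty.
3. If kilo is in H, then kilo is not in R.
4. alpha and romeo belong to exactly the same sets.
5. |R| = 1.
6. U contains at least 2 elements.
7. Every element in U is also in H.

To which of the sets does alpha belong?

alpha: H, U

From (1): kilo ∈ H.
(3): kilo ∉ R.
Suppose alpha ∉ H: no assignment then satisfies all the clues, so alpha ∈ H.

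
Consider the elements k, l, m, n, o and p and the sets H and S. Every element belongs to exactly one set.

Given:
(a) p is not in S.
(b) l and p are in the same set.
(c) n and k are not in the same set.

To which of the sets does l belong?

From (a): p ∉ S.
(b): l matches p: l ∉ S.
Only one set left: l ∈ H.
Only one set left: p ∈ H.

l: H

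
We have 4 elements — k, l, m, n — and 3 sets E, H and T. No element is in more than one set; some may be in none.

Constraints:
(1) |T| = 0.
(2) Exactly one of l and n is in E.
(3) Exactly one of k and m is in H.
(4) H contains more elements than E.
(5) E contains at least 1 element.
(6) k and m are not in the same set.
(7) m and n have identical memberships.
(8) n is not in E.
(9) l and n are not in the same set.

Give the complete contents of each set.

E = {l}; H = {m, n}; T = {}

From (8): n ∉ E.
(1): T already has 0, so the rest are out.
(2) (exactly one): l ∈ E.
(7): m matches n: m ∉ E.
Suppose k ∈ E: no assignment then satisfies all the clues, so k ∉ E.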